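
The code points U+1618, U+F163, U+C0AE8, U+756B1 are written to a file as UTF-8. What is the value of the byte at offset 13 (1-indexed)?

1-indexed offset 13 is 0-indexed offset 12.
U+1618 → 3-byte form E1 98 98 at offsets 0–2.
U+F163 → 3-byte form EF 85 A3 at offsets 3–5.
U+C0AE8 → 4-byte form F3 80 AB A8 at offsets 6–9.
U+756B1 → 4-byte form F1 B5 9A B1 at offsets 10–13.
Offset 12 falls in char 4's range; it's byte 3 of F1 B5 9A B1 = 0x9A.

0x9A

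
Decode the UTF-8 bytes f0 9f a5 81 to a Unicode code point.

Leading byte 0xF0 = 11110000 matches 11110xxx → 4-byte sequence.
Byte 1: 0xF0 = 11110000, payload 000 (3 bits).
Byte 2: 0x9F = 10011111 (10xxxxxx ✓), payload 011111.
Byte 3: 0xA5 = 10100101 (10xxxxxx ✓), payload 100101.
Byte 4: 0x81 = 10000001 (10xxxxxx ✓), payload 000001.
Concatenate: 000011111100101000001 = 0x1F941 (21 bits → U+1F941).

U+1F941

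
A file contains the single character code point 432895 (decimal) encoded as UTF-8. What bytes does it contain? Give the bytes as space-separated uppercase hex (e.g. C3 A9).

U+69AFF = 0x69AFF = 432895 decimal. In range U+10000–U+10FFFF → 4-byte form: 11110xxx 10xxxxxx 10xxxxxx 10xxxxxx.
Binary (21 bits): 001101001101011111111.
Split 3+6+6+6: 001 | 101001 | 101011 | 111111.
Byte 1: 11110001 = 0xF1.
Byte 2: 10101001 = 0xA9.
Byte 3: 10101011 = 0xAB.
Byte 4: 10111111 = 0xBF.

F1 A9 AB BF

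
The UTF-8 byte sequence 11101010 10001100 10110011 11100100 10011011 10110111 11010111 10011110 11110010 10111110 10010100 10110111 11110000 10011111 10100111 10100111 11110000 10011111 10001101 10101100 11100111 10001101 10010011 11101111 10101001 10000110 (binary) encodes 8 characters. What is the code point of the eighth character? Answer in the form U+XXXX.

U+FA46

Offset 0: leading byte 0xEA = 11101010 → 3-byte char #1 = EA 8C B3.
Offset 3: leading byte 0xE4 = 11100100 → 3-byte char #2 = E4 9B B7.
Offset 6: leading byte 0xD7 = 11010111 → 2-byte char #3 = D7 9E.
Offset 8: leading byte 0xF2 = 11110010 → 4-byte char #4 = F2 BE 94 B7.
Offset 12: leading byte 0xF0 = 11110000 → 4-byte char #5 = F0 9F A7 A7.
Offset 16: leading byte 0xF0 = 11110000 → 4-byte char #6 = F0 9F 8D AC.
Offset 20: leading byte 0xE7 = 11100111 → 3-byte char #7 = E7 8D 93.
Offset 23: leading byte 0xEF = 11101111 → 3-byte char #8 = EF A9 86.
Leading byte 0xEF = 11101111 matches 1110xxxx → 3-byte sequence.
Byte 1: 0xEF = 11101111, payload 1111 (4 bits).
Byte 2: 0xA9 = 10101001 (10xxxxxx ✓), payload 101001.
Byte 3: 0x86 = 10000110 (10xxxxxx ✓), payload 000110.
Concatenate: 1111101001000110 = 0xFA46 (16 bits → U+FA46).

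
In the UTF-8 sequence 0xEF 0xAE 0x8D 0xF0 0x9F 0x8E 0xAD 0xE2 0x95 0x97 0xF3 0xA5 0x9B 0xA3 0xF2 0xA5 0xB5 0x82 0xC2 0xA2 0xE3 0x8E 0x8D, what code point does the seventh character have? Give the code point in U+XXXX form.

U+338D

Offset 0: leading byte 0xEF = 11101111 → 3-byte char #1 = EF AE 8D.
Offset 3: leading byte 0xF0 = 11110000 → 4-byte char #2 = F0 9F 8E AD.
Offset 7: leading byte 0xE2 = 11100010 → 3-byte char #3 = E2 95 97.
Offset 10: leading byte 0xF3 = 11110011 → 4-byte char #4 = F3 A5 9B A3.
Offset 14: leading byte 0xF2 = 11110010 → 4-byte char #5 = F2 A5 B5 82.
Offset 18: leading byte 0xC2 = 11000010 → 2-byte char #6 = C2 A2.
Offset 20: leading byte 0xE3 = 11100011 → 3-byte char #7 = E3 8E 8D.
Leading byte 0xE3 = 11100011 matches 1110xxxx → 3-byte sequence.
Byte 1: 0xE3 = 11100011, payload 0011 (4 bits).
Byte 2: 0x8E = 10001110 (10xxxxxx ✓), payload 001110.
Byte 3: 0x8D = 10001101 (10xxxxxx ✓), payload 001101.
Concatenate: 0011001110001101 = 0x338D (16 bits → U+338D).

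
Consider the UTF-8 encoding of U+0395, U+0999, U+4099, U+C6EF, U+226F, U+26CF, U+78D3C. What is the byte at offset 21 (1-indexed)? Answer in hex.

1-indexed offset 21 is 0-indexed offset 20.
U+0395 → 2-byte form CE 95 at offsets 0–1.
U+0999 → 3-byte form E0 A6 99 at offsets 2–4.
U+4099 → 3-byte form E4 82 99 at offsets 5–7.
U+C6EF → 3-byte form EC 9B AF at offsets 8–10.
U+226F → 3-byte form E2 89 AF at offsets 11–13.
U+26CF → 3-byte form E2 9B 8F at offsets 14–16.
U+78D3C → 4-byte form F1 B8 B4 BC at offsets 17–20.
Offset 20 falls in char 7's range; it's byte 4 of F1 B8 B4 BC = 0xBC.

0xBC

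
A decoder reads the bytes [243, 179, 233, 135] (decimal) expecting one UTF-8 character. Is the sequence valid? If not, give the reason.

Leading byte 0xF3 = 11110011 → 4-byte form.
Byte 3 is 0xE9 = 11101001, which is not 10xxxxxx — expected a continuation byte.

invalid (non-continuation byte where continuation expected)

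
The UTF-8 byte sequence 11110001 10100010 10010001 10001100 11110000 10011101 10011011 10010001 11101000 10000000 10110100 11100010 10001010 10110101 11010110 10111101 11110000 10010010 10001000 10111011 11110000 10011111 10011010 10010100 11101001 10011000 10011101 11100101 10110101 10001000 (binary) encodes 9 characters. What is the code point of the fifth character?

U+05BD

Offset 0: leading byte 0xF1 = 11110001 → 4-byte char #1 = F1 A2 91 8C.
Offset 4: leading byte 0xF0 = 11110000 → 4-byte char #2 = F0 9D 9B 91.
Offset 8: leading byte 0xE8 = 11101000 → 3-byte char #3 = E8 80 B4.
Offset 11: leading byte 0xE2 = 11100010 → 3-byte char #4 = E2 8A B5.
Offset 14: leading byte 0xD6 = 11010110 → 2-byte char #5 = D6 BD.
Leading byte 0xD6 = 11010110 matches 110xxxxx → 2-byte sequence.
Byte 1: 0xD6 = 11010110, payload 10110 (5 bits).
Byte 2: 0xBD = 10111101 (10xxxxxx ✓), payload 111101.
Concatenate: 10110111101 = 0x5BD (11 bits → U+05BD).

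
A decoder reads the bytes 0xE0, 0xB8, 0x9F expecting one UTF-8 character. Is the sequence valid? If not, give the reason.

valid

Leading byte 0xE0 = 11100000 → 3-byte form.
Continuation bytes 0xB8=10111000, 0x9F=10011111 all match 10xxxxxx.
Decoded value 0xE1F is ≥ 0x800 (shortest form) and not a surrogate.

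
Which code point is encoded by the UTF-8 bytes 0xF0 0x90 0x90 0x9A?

U+1041A

Leading byte 0xF0 = 11110000 matches 11110xxx → 4-byte sequence.
Byte 1: 0xF0 = 11110000, payload 000 (3 bits).
Byte 2: 0x90 = 10010000 (10xxxxxx ✓), payload 010000.
Byte 3: 0x90 = 10010000 (10xxxxxx ✓), payload 010000.
Byte 4: 0x9A = 10011010 (10xxxxxx ✓), payload 011010.
Concatenate: 000010000010000011010 = 0x1041A (21 bits → U+1041A).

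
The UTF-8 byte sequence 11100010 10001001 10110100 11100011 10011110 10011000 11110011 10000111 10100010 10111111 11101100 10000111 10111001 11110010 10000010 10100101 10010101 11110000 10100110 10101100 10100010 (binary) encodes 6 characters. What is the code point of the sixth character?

U+26B22

Offset 0: leading byte 0xE2 = 11100010 → 3-byte char #1 = E2 89 B4.
Offset 3: leading byte 0xE3 = 11100011 → 3-byte char #2 = E3 9E 98.
Offset 6: leading byte 0xF3 = 11110011 → 4-byte char #3 = F3 87 A2 BF.
Offset 10: leading byte 0xEC = 11101100 → 3-byte char #4 = EC 87 B9.
Offset 13: leading byte 0xF2 = 11110010 → 4-byte char #5 = F2 82 A5 95.
Offset 17: leading byte 0xF0 = 11110000 → 4-byte char #6 = F0 A6 AC A2.
Leading byte 0xF0 = 11110000 matches 11110xxx → 4-byte sequence.
Byte 1: 0xF0 = 11110000, payload 000 (3 bits).
Byte 2: 0xA6 = 10100110 (10xxxxxx ✓), payload 100110.
Byte 3: 0xAC = 10101100 (10xxxxxx ✓), payload 101100.
Byte 4: 0xA2 = 10100010 (10xxxxxx ✓), payload 100010.
Concatenate: 000100110101100100010 = 0x26B22 (21 bits → U+26B22).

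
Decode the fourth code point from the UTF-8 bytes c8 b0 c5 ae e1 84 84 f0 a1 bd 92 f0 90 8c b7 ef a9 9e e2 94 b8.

U+21F52

Offset 0: leading byte 0xC8 = 11001000 → 2-byte char #1 = C8 B0.
Offset 2: leading byte 0xC5 = 11000101 → 2-byte char #2 = C5 AE.
Offset 4: leading byte 0xE1 = 11100001 → 3-byte char #3 = E1 84 84.
Offset 7: leading byte 0xF0 = 11110000 → 4-byte char #4 = F0 A1 BD 92.
Leading byte 0xF0 = 11110000 matches 11110xxx → 4-byte sequence.
Byte 1: 0xF0 = 11110000, payload 000 (3 bits).
Byte 2: 0xA1 = 10100001 (10xxxxxx ✓), payload 100001.
Byte 3: 0xBD = 10111101 (10xxxxxx ✓), payload 111101.
Byte 4: 0x92 = 10010010 (10xxxxxx ✓), payload 010010.
Concatenate: 000100001111101010010 = 0x21F52 (21 bits → U+21F52).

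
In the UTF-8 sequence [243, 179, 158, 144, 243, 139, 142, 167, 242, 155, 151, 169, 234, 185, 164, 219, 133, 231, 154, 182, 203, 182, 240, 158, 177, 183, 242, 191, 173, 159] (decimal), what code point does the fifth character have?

U+06C5

Offset 0: leading byte 0xF3 = 11110011 → 4-byte char #1 = F3 B3 9E 90.
Offset 4: leading byte 0xF3 = 11110011 → 4-byte char #2 = F3 8B 8E A7.
Offset 8: leading byte 0xF2 = 11110010 → 4-byte char #3 = F2 9B 97 A9.
Offset 12: leading byte 0xEA = 11101010 → 3-byte char #4 = EA B9 A4.
Offset 15: leading byte 0xDB = 11011011 → 2-byte char #5 = DB 85.
Leading byte 0xDB = 11011011 matches 110xxxxx → 2-byte sequence.
Byte 1: 0xDB = 11011011, payload 11011 (5 bits).
Byte 2: 0x85 = 10000101 (10xxxxxx ✓), payload 000101.
Concatenate: 11011000101 = 0x6C5 (11 bits → U+06C5).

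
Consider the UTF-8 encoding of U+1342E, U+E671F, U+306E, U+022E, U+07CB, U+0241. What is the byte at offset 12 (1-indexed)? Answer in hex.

1-indexed offset 12 is 0-indexed offset 11.
U+1342E → 4-byte form F0 93 90 AE at offsets 0–3.
U+E671F → 4-byte form F3 A6 9C 9F at offsets 4–7.
U+306E → 3-byte form E3 81 AE at offsets 8–10.
U+022E → 2-byte form C8 AE at offsets 11–12.
Offset 11 falls in char 4's range; it's byte 1 of C8 AE = 0xC8.

0xC8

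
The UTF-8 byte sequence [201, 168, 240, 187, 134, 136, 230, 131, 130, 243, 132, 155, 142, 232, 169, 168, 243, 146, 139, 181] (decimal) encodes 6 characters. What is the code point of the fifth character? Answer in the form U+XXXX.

U+8A68

Offset 0: leading byte 0xC9 = 11001001 → 2-byte char #1 = C9 A8.
Offset 2: leading byte 0xF0 = 11110000 → 4-byte char #2 = F0 BB 86 88.
Offset 6: leading byte 0xE6 = 11100110 → 3-byte char #3 = E6 83 82.
Offset 9: leading byte 0xF3 = 11110011 → 4-byte char #4 = F3 84 9B 8E.
Offset 13: leading byte 0xE8 = 11101000 → 3-byte char #5 = E8 A9 A8.
Leading byte 0xE8 = 11101000 matches 1110xxxx → 3-byte sequence.
Byte 1: 0xE8 = 11101000, payload 1000 (4 bits).
Byte 2: 0xA9 = 10101001 (10xxxxxx ✓), payload 101001.
Byte 3: 0xA8 = 10101000 (10xxxxxx ✓), payload 101000.
Concatenate: 1000101001101000 = 0x8A68 (16 bits → U+8A68).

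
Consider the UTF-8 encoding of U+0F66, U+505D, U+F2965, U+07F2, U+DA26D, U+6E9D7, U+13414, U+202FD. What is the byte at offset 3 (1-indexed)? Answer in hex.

0xA6

1-indexed offset 3 is 0-indexed offset 2.
U+0F66 → 3-byte form E0 BD A6 at offsets 0–2.
Offset 2 falls in char 1's range; it's byte 3 of E0 BD A6 = 0xA6.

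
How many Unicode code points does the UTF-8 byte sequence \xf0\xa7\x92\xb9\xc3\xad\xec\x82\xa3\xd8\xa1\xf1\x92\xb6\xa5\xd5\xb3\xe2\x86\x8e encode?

Byte at offset 0: 0xF0 = 11110000 → 4-byte char (#1). Advance 4.
Byte at offset 4: 0xC3 = 11000011 → 2-byte char (#2). Advance 2.
Byte at offset 6: 0xEC = 11101100 → 3-byte char (#3). Advance 3.
Byte at offset 9: 0xD8 = 11011000 → 2-byte char (#4). Advance 2.
Byte at offset 11: 0xF1 = 11110001 → 4-byte char (#5). Advance 4.
Byte at offset 15: 0xD5 = 11010101 → 2-byte char (#6). Advance 2.
Byte at offset 17: 0xE2 = 11100010 → 3-byte char (#7). Advance 3.
Reached end at offset 20 after 7 code points.

7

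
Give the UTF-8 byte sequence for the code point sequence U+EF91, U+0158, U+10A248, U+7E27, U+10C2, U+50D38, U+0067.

U+EF91: 3-byte form → EE BE 91.
U+0158: 2-byte form → C5 98.
U+10A248: 4-byte form → F4 8A 89 88.
U+7E27: 3-byte form → E7 B8 A7.
U+10C2: 3-byte form → E1 83 82.
U+50D38: 4-byte form → F1 90 B4 B8.
U+0067: 1-byte form → 67.
Concatenated (20 bytes): EE BE 91 C5 98 F4 8A 89 88 E7 B8 A7 E1 83 82 F1 90 B4 B8 67.

EE BE 91 C5 98 F4 8A 89 88 E7 B8 A7 E1 83 82 F1 90 B4 B8 67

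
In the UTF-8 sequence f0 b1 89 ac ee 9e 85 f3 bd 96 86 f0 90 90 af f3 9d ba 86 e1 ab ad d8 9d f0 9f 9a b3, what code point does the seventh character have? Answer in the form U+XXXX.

U+061D

Offset 0: leading byte 0xF0 = 11110000 → 4-byte char #1 = F0 B1 89 AC.
Offset 4: leading byte 0xEE = 11101110 → 3-byte char #2 = EE 9E 85.
Offset 7: leading byte 0xF3 = 11110011 → 4-byte char #3 = F3 BD 96 86.
Offset 11: leading byte 0xF0 = 11110000 → 4-byte char #4 = F0 90 90 AF.
Offset 15: leading byte 0xF3 = 11110011 → 4-byte char #5 = F3 9D BA 86.
Offset 19: leading byte 0xE1 = 11100001 → 3-byte char #6 = E1 AB AD.
Offset 22: leading byte 0xD8 = 11011000 → 2-byte char #7 = D8 9D.
Leading byte 0xD8 = 11011000 matches 110xxxxx → 2-byte sequence.
Byte 1: 0xD8 = 11011000, payload 11000 (5 bits).
Byte 2: 0x9D = 10011101 (10xxxxxx ✓), payload 011101.
Concatenate: 11000011101 = 0x61D (11 bits → U+061D).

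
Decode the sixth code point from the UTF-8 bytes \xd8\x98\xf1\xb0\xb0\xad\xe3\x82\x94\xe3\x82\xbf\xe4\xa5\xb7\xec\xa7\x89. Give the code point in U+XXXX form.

Offset 0: leading byte 0xD8 = 11011000 → 2-byte char #1 = D8 98.
Offset 2: leading byte 0xF1 = 11110001 → 4-byte char #2 = F1 B0 B0 AD.
Offset 6: leading byte 0xE3 = 11100011 → 3-byte char #3 = E3 82 94.
Offset 9: leading byte 0xE3 = 11100011 → 3-byte char #4 = E3 82 BF.
Offset 12: leading byte 0xE4 = 11100100 → 3-byte char #5 = E4 A5 B7.
Offset 15: leading byte 0xEC = 11101100 → 3-byte char #6 = EC A7 89.
Leading byte 0xEC = 11101100 matches 1110xxxx → 3-byte sequence.
Byte 1: 0xEC = 11101100, payload 1100 (4 bits).
Byte 2: 0xA7 = 10100111 (10xxxxxx ✓), payload 100111.
Byte 3: 0x89 = 10001001 (10xxxxxx ✓), payload 001001.
Concatenate: 1100100111001001 = 0xC9C9 (16 bits → U+C9C9).

U+C9C9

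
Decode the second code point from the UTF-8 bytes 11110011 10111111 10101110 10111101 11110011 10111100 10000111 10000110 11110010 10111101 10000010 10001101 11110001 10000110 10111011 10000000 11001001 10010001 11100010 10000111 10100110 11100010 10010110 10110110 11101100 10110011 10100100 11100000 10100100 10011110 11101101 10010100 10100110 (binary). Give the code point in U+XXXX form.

Offset 0: leading byte 0xF3 = 11110011 → 4-byte char #1 = F3 BF AE BD.
Offset 4: leading byte 0xF3 = 11110011 → 4-byte char #2 = F3 BC 87 86.
Leading byte 0xF3 = 11110011 matches 11110xxx → 4-byte sequence.
Byte 1: 0xF3 = 11110011, payload 011 (3 bits).
Byte 2: 0xBC = 10111100 (10xxxxxx ✓), payload 111100.
Byte 3: 0x87 = 10000111 (10xxxxxx ✓), payload 000111.
Byte 4: 0x86 = 10000110 (10xxxxxx ✓), payload 000110.
Concatenate: 011111100000111000110 = 0xFC1C6 (21 bits → U+FC1C6).

U+FC1C6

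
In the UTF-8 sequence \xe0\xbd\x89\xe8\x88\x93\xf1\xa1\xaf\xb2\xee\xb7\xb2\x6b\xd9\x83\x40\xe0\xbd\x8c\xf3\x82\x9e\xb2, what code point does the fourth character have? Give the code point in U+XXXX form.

Offset 0: leading byte 0xE0 = 11100000 → 3-byte char #1 = E0 BD 89.
Offset 3: leading byte 0xE8 = 11101000 → 3-byte char #2 = E8 88 93.
Offset 6: leading byte 0xF1 = 11110001 → 4-byte char #3 = F1 A1 AF B2.
Offset 10: leading byte 0xEE = 11101110 → 3-byte char #4 = EE B7 B2.
Leading byte 0xEE = 11101110 matches 1110xxxx → 3-byte sequence.
Byte 1: 0xEE = 11101110, payload 1110 (4 bits).
Byte 2: 0xB7 = 10110111 (10xxxxxx ✓), payload 110111.
Byte 3: 0xB2 = 10110010 (10xxxxxx ✓), payload 110010.
Concatenate: 1110110111110010 = 0xEDF2 (16 bits → U+EDF2).

U+EDF2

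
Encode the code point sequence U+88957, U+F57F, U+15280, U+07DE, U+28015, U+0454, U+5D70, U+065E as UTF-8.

F2 88 A5 97 EF 95 BF F0 95 8A 80 DF 9E F0 A8 80 95 D1 94 E5 B5 B0 D9 9E

U+88957: 4-byte form → F2 88 A5 97.
U+F57F: 3-byte form → EF 95 BF.
U+15280: 4-byte form → F0 95 8A 80.
U+07DE: 2-byte form → DF 9E.
U+28015: 4-byte form → F0 A8 80 95.
U+0454: 2-byte form → D1 94.
U+5D70: 3-byte form → E5 B5 B0.
U+065E: 2-byte form → D9 9E.
Concatenated (24 bytes): F2 88 A5 97 EF 95 BF F0 95 8A 80 DF 9E F0 A8 80 95 D1 94 E5 B5 B0 D9 9E.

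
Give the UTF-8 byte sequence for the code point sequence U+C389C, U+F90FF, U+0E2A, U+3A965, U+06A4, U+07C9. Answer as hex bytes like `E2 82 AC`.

F3 83 A2 9C F3 B9 83 BF E0 B8 AA F0 BA A5 A5 DA A4 DF 89

U+C389C: 4-byte form → F3 83 A2 9C.
U+F90FF: 4-byte form → F3 B9 83 BF.
U+0E2A: 3-byte form → E0 B8 AA.
U+3A965: 4-byte form → F0 BA A5 A5.
U+06A4: 2-byte form → DA A4.
U+07C9: 2-byte form → DF 89.
Concatenated (19 bytes): F3 83 A2 9C F3 B9 83 BF E0 B8 AA F0 BA A5 A5 DA A4 DF 89.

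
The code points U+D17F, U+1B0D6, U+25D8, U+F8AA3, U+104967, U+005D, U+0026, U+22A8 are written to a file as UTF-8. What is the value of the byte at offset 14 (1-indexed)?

0xA3

1-indexed offset 14 is 0-indexed offset 13.
U+D17F → 3-byte form ED 85 BF at offsets 0–2.
U+1B0D6 → 4-byte form F0 9B 83 96 at offsets 3–6.
U+25D8 → 3-byte form E2 97 98 at offsets 7–9.
U+F8AA3 → 4-byte form F3 B8 AA A3 at offsets 10–13.
Offset 13 falls in char 4's range; it's byte 4 of F3 B8 AA A3 = 0xA3.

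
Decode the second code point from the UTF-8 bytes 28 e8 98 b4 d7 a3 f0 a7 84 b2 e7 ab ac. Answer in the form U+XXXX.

Offset 0: leading byte 0x28 = 00101000 → 1-byte char #1 = 28.
Offset 1: leading byte 0xE8 = 11101000 → 3-byte char #2 = E8 98 B4.
Leading byte 0xE8 = 11101000 matches 1110xxxx → 3-byte sequence.
Byte 1: 0xE8 = 11101000, payload 1000 (4 bits).
Byte 2: 0x98 = 10011000 (10xxxxxx ✓), payload 011000.
Byte 3: 0xB4 = 10110100 (10xxxxxx ✓), payload 110100.
Concatenate: 1000011000110100 = 0x8634 (16 bits → U+8634).

U+8634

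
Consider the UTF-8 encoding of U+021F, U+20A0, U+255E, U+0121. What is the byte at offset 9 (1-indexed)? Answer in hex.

0xC4

1-indexed offset 9 is 0-indexed offset 8.
U+021F → 2-byte form C8 9F at offsets 0–1.
U+20A0 → 3-byte form E2 82 A0 at offsets 2–4.
U+255E → 3-byte form E2 95 9E at offsets 5–7.
U+0121 → 2-byte form C4 A1 at offsets 8–9.
Offset 8 falls in char 4's range; it's byte 1 of C4 A1 = 0xC4.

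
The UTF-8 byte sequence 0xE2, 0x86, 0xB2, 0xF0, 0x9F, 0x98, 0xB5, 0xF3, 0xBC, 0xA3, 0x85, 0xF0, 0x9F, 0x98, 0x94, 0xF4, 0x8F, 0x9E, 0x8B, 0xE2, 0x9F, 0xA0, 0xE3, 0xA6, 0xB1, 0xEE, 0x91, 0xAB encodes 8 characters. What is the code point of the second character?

U+1F635

Offset 0: leading byte 0xE2 = 11100010 → 3-byte char #1 = E2 86 B2.
Offset 3: leading byte 0xF0 = 11110000 → 4-byte char #2 = F0 9F 98 B5.
Leading byte 0xF0 = 11110000 matches 11110xxx → 4-byte sequence.
Byte 1: 0xF0 = 11110000, payload 000 (3 bits).
Byte 2: 0x9F = 10011111 (10xxxxxx ✓), payload 011111.
Byte 3: 0x98 = 10011000 (10xxxxxx ✓), payload 011000.
Byte 4: 0xB5 = 10110101 (10xxxxxx ✓), payload 110101.
Concatenate: 000011111011000110101 = 0x1F635 (21 bits → U+1F635).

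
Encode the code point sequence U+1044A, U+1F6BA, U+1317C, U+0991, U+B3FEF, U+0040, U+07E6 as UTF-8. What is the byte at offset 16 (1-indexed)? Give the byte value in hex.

1-indexed offset 16 is 0-indexed offset 15.
U+1044A → 4-byte form F0 90 91 8A at offsets 0–3.
U+1F6BA → 4-byte form F0 9F 9A BA at offsets 4–7.
U+1317C → 4-byte form F0 93 85 BC at offsets 8–11.
U+0991 → 3-byte form E0 A6 91 at offsets 12–14.
U+B3FEF → 4-byte form F2 B3 BF AF at offsets 15–18.
Offset 15 falls in char 5's range; it's byte 1 of F2 B3 BF AF = 0xF2.

0xF2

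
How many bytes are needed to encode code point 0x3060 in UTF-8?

U+3060 = 0x3060. UTF-8 uses 1 byte below 0x80, 2 below 0x800, 3 below 0x10000, 4 up to 0x10FFFF. 0x3060 is in U+0800–U+FFFF → 3 bytes.

3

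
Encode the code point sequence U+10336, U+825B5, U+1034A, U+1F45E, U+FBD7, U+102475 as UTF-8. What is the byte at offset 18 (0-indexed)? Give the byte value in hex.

0x97

U+10336 → 4-byte form F0 90 8C B6 at offsets 0–3.
U+825B5 → 4-byte form F2 82 96 B5 at offsets 4–7.
U+1034A → 4-byte form F0 90 8D 8A at offsets 8–11.
U+1F45E → 4-byte form F0 9F 91 9E at offsets 12–15.
U+FBD7 → 3-byte form EF AF 97 at offsets 16–18.
Offset 18 falls in char 5's range; it's byte 3 of EF AF 97 = 0x97.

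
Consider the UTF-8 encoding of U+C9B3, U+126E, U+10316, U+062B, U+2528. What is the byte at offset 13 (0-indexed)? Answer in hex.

U+C9B3 → 3-byte form EC A6 B3 at offsets 0–2.
U+126E → 3-byte form E1 89 AE at offsets 3–5.
U+10316 → 4-byte form F0 90 8C 96 at offsets 6–9.
U+062B → 2-byte form D8 AB at offsets 10–11.
U+2528 → 3-byte form E2 94 A8 at offsets 12–14.
Offset 13 falls in char 5's range; it's byte 2 of E2 94 A8 = 0x94.

0x94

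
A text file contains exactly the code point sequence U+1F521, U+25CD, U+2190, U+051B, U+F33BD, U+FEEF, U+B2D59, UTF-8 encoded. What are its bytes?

U+1F521: 4-byte form → F0 9F 94 A1.
U+25CD: 3-byte form → E2 97 8D.
U+2190: 3-byte form → E2 86 90.
U+051B: 2-byte form → D4 9B.
U+F33BD: 4-byte form → F3 B3 8E BD.
U+FEEF: 3-byte form → EF BB AF.
U+B2D59: 4-byte form → F2 B2 B5 99.
Concatenated (23 bytes): F0 9F 94 A1 E2 97 8D E2 86 90 D4 9B F3 B3 8E BD EF BB AF F2 B2 B5 99.

F0 9F 94 A1 E2 97 8D E2 86 90 D4 9B F3 B3 8E BD EF BB AF F2 B2 B5 99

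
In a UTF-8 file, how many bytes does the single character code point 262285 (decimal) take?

4

U+4008D = 0x4008D. UTF-8 uses 1 byte below 0x80, 2 below 0x800, 3 below 0x10000, 4 up to 0x10FFFF. 0x4008D is in U+10000–U+10FFFF → 4 bytes.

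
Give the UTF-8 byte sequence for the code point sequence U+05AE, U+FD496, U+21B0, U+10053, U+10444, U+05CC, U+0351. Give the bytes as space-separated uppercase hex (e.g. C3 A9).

D6 AE F3 BD 92 96 E2 86 B0 F0 90 81 93 F0 90 91 84 D7 8C CD 91

U+05AE: 2-byte form → D6 AE.
U+FD496: 4-byte form → F3 BD 92 96.
U+21B0: 3-byte form → E2 86 B0.
U+10053: 4-byte form → F0 90 81 93.
U+10444: 4-byte form → F0 90 91 84.
U+05CC: 2-byte form → D7 8C.
U+0351: 2-byte form → CD 91.
Concatenated (21 bytes): D6 AE F3 BD 92 96 E2 86 B0 F0 90 81 93 F0 90 91 84 D7 8C CD 91.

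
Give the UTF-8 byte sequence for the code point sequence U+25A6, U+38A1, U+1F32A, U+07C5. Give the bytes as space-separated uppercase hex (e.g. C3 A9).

U+25A6: 3-byte form → E2 96 A6.
U+38A1: 3-byte form → E3 A2 A1.
U+1F32A: 4-byte form → F0 9F 8C AA.
U+07C5: 2-byte form → DF 85.
Concatenated (12 bytes): E2 96 A6 E3 A2 A1 F0 9F 8C AA DF 85.

E2 96 A6 E3 A2 A1 F0 9F 8C AA DF 85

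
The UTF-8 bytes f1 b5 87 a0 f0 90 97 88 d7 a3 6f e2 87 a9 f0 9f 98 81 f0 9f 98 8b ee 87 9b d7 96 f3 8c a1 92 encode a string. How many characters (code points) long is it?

10

Byte at offset 0: 0xF1 = 11110001 → 4-byte char (#1). Advance 4.
Byte at offset 4: 0xF0 = 11110000 → 4-byte char (#2). Advance 4.
Byte at offset 8: 0xD7 = 11010111 → 2-byte char (#3). Advance 2.
Byte at offset 10: 0x6F = 01101111 → 1-byte char (#4). Advance 1.
Byte at offset 11: 0xE2 = 11100010 → 3-byte char (#5). Advance 3.
Byte at offset 14: 0xF0 = 11110000 → 4-byte char (#6). Advance 4.
Byte at offset 18: 0xF0 = 11110000 → 4-byte char (#7). Advance 4.
Byte at offset 22: 0xEE = 11101110 → 3-byte char (#8). Advance 3.
Byte at offset 25: 0xD7 = 11010111 → 2-byte char (#9). Advance 2.
Byte at offset 27: 0xF3 = 11110011 → 4-byte char (#10). Advance 4.
Reached end at offset 31 after 10 code points.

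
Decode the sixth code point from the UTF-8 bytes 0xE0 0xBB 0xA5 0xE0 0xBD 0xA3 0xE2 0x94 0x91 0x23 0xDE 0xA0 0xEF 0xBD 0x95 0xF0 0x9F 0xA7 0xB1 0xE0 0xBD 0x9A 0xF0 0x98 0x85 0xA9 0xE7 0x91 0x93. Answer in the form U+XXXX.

Offset 0: leading byte 0xE0 = 11100000 → 3-byte char #1 = E0 BB A5.
Offset 3: leading byte 0xE0 = 11100000 → 3-byte char #2 = E0 BD A3.
Offset 6: leading byte 0xE2 = 11100010 → 3-byte char #3 = E2 94 91.
Offset 9: leading byte 0x23 = 00100011 → 1-byte char #4 = 23.
Offset 10: leading byte 0xDE = 11011110 → 2-byte char #5 = DE A0.
Offset 12: leading byte 0xEF = 11101111 → 3-byte char #6 = EF BD 95.
Leading byte 0xEF = 11101111 matches 1110xxxx → 3-byte sequence.
Byte 1: 0xEF = 11101111, payload 1111 (4 bits).
Byte 2: 0xBD = 10111101 (10xxxxxx ✓), payload 111101.
Byte 3: 0x95 = 10010101 (10xxxxxx ✓), payload 010101.
Concatenate: 1111111101010101 = 0xFF55 (16 bits → U+FF55).

U+FF55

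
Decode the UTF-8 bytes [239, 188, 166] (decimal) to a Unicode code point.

Leading byte 0xEF = 11101111 matches 1110xxxx → 3-byte sequence.
Byte 1: 0xEF = 11101111, payload 1111 (4 bits).
Byte 2: 0xBC = 10111100 (10xxxxxx ✓), payload 111100.
Byte 3: 0xA6 = 10100110 (10xxxxxx ✓), payload 100110.
Concatenate: 1111111100100110 = 0xFF26 (16 bits → U+FF26).

U+FF26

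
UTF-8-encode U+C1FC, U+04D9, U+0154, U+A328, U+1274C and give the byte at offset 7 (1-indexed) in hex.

1-indexed offset 7 is 0-indexed offset 6.
U+C1FC → 3-byte form EC 87 BC at offsets 0–2.
U+04D9 → 2-byte form D3 99 at offsets 3–4.
U+0154 → 2-byte form C5 94 at offsets 5–6.
Offset 6 falls in char 3's range; it's byte 2 of C5 94 = 0x94.

0x94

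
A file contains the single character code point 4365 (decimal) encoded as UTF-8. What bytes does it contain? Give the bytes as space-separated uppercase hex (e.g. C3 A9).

E1 84 8D

U+110D = 0x110D = 4365 decimal. In range U+0800–U+FFFF → 3-byte form: 1110xxxx 10xxxxxx 10xxxxxx.
Binary (16 bits): 0001000100001101.
Split 4+6+6: 0001 | 000100 | 001101.
Byte 1: 11100001 = 0xE1.
Byte 2: 10000100 = 0x84.
Byte 3: 10001101 = 0x8D.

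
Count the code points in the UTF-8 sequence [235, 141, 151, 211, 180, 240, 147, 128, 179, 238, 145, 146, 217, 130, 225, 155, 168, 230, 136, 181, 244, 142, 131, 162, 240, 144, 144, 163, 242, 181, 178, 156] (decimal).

Byte at offset 0: 0xEB = 11101011 → 3-byte char (#1). Advance 3.
Byte at offset 3: 0xD3 = 11010011 → 2-byte char (#2). Advance 2.
Byte at offset 5: 0xF0 = 11110000 → 4-byte char (#3). Advance 4.
Byte at offset 9: 0xEE = 11101110 → 3-byte char (#4). Advance 3.
Byte at offset 12: 0xD9 = 11011001 → 2-byte char (#5). Advance 2.
Byte at offset 14: 0xE1 = 11100001 → 3-byte char (#6). Advance 3.
Byte at offset 17: 0xE6 = 11100110 → 3-byte char (#7). Advance 3.
Byte at offset 20: 0xF4 = 11110100 → 4-byte char (#8). Advance 4.
Byte at offset 24: 0xF0 = 11110000 → 4-byte char (#9). Advance 4.
Byte at offset 28: 0xF2 = 11110010 → 4-byte char (#10). Advance 4.
Reached end at offset 32 after 10 code points.

10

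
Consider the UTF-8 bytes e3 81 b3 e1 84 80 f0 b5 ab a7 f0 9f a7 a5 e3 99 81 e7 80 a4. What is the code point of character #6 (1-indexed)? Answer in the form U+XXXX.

Offset 0: leading byte 0xE3 = 11100011 → 3-byte char #1 = E3 81 B3.
Offset 3: leading byte 0xE1 = 11100001 → 3-byte char #2 = E1 84 80.
Offset 6: leading byte 0xF0 = 11110000 → 4-byte char #3 = F0 B5 AB A7.
Offset 10: leading byte 0xF0 = 11110000 → 4-byte char #4 = F0 9F A7 A5.
Offset 14: leading byte 0xE3 = 11100011 → 3-byte char #5 = E3 99 81.
Offset 17: leading byte 0xE7 = 11100111 → 3-byte char #6 = E7 80 A4.
Leading byte 0xE7 = 11100111 matches 1110xxxx → 3-byte sequence.
Byte 1: 0xE7 = 11100111, payload 0111 (4 bits).
Byte 2: 0x80 = 10000000 (10xxxxxx ✓), payload 000000.
Byte 3: 0xA4 = 10100100 (10xxxxxx ✓), payload 100100.
Concatenate: 0111000000100100 = 0x7024 (16 bits → U+7024).

U+7024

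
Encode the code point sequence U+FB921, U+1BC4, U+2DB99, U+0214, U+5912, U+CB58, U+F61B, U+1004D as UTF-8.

F3 BB A4 A1 E1 AF 84 F0 AD AE 99 C8 94 E5 A4 92 EC AD 98 EF 98 9B F0 90 81 8D

U+FB921: 4-byte form → F3 BB A4 A1.
U+1BC4: 3-byte form → E1 AF 84.
U+2DB99: 4-byte form → F0 AD AE 99.
U+0214: 2-byte form → C8 94.
U+5912: 3-byte form → E5 A4 92.
U+CB58: 3-byte form → EC AD 98.
U+F61B: 3-byte form → EF 98 9B.
U+1004D: 4-byte form → F0 90 81 8D.
Concatenated (26 bytes): F3 BB A4 A1 E1 AF 84 F0 AD AE 99 C8 94 E5 A4 92 EC AD 98 EF 98 9B F0 90 81 8D.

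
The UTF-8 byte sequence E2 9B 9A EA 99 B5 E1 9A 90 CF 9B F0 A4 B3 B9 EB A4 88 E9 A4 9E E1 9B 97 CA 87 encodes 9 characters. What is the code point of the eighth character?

U+16D7

Offset 0: leading byte 0xE2 = 11100010 → 3-byte char #1 = E2 9B 9A.
Offset 3: leading byte 0xEA = 11101010 → 3-byte char #2 = EA 99 B5.
Offset 6: leading byte 0xE1 = 11100001 → 3-byte char #3 = E1 9A 90.
Offset 9: leading byte 0xCF = 11001111 → 2-byte char #4 = CF 9B.
Offset 11: leading byte 0xF0 = 11110000 → 4-byte char #5 = F0 A4 B3 B9.
Offset 15: leading byte 0xEB = 11101011 → 3-byte char #6 = EB A4 88.
Offset 18: leading byte 0xE9 = 11101001 → 3-byte char #7 = E9 A4 9E.
Offset 21: leading byte 0xE1 = 11100001 → 3-byte char #8 = E1 9B 97.
Leading byte 0xE1 = 11100001 matches 1110xxxx → 3-byte sequence.
Byte 1: 0xE1 = 11100001, payload 0001 (4 bits).
Byte 2: 0x9B = 10011011 (10xxxxxx ✓), payload 011011.
Byte 3: 0x97 = 10010111 (10xxxxxx ✓), payload 010111.
Concatenate: 0001011011010111 = 0x16D7 (16 bits → U+16D7).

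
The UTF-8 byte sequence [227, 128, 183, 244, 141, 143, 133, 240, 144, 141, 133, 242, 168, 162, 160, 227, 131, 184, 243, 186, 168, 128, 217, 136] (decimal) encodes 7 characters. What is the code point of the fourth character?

U+A88A0

Offset 0: leading byte 0xE3 = 11100011 → 3-byte char #1 = E3 80 B7.
Offset 3: leading byte 0xF4 = 11110100 → 4-byte char #2 = F4 8D 8F 85.
Offset 7: leading byte 0xF0 = 11110000 → 4-byte char #3 = F0 90 8D 85.
Offset 11: leading byte 0xF2 = 11110010 → 4-byte char #4 = F2 A8 A2 A0.
Leading byte 0xF2 = 11110010 matches 11110xxx → 4-byte sequence.
Byte 1: 0xF2 = 11110010, payload 010 (3 bits).
Byte 2: 0xA8 = 10101000 (10xxxxxx ✓), payload 101000.
Byte 3: 0xA2 = 10100010 (10xxxxxx ✓), payload 100010.
Byte 4: 0xA0 = 10100000 (10xxxxxx ✓), payload 100000.
Concatenate: 010101000100010100000 = 0xA88A0 (21 bits → U+A88A0).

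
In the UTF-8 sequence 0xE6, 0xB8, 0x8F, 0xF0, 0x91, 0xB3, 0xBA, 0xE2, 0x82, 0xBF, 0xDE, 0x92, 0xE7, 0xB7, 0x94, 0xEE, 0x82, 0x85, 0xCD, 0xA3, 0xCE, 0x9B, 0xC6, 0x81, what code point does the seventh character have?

U+0363

Offset 0: leading byte 0xE6 = 11100110 → 3-byte char #1 = E6 B8 8F.
Offset 3: leading byte 0xF0 = 11110000 → 4-byte char #2 = F0 91 B3 BA.
Offset 7: leading byte 0xE2 = 11100010 → 3-byte char #3 = E2 82 BF.
Offset 10: leading byte 0xDE = 11011110 → 2-byte char #4 = DE 92.
Offset 12: leading byte 0xE7 = 11100111 → 3-byte char #5 = E7 B7 94.
Offset 15: leading byte 0xEE = 11101110 → 3-byte char #6 = EE 82 85.
Offset 18: leading byte 0xCD = 11001101 → 2-byte char #7 = CD A3.
Leading byte 0xCD = 11001101 matches 110xxxxx → 2-byte sequence.
Byte 1: 0xCD = 11001101, payload 01101 (5 bits).
Byte 2: 0xA3 = 10100011 (10xxxxxx ✓), payload 100011.
Concatenate: 01101100011 = 0x363 (11 bits → U+0363).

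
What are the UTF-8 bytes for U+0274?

U+0274 = 0x274 = 628 decimal. In range U+0080–U+07FF → 2-byte form: 110xxxxx 10xxxxxx.
Binary (11 bits): 01001110100.
Split 5+6: 01001 | 110100.
Byte 1: 11001001 = 0xC9.
Byte 2: 10110100 = 0xB4.

C9 B4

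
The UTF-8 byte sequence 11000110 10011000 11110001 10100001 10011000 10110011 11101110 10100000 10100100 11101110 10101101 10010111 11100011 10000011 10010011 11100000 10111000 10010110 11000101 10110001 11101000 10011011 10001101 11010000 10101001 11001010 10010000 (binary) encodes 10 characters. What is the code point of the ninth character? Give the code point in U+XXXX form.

U+0429

Offset 0: leading byte 0xC6 = 11000110 → 2-byte char #1 = C6 98.
Offset 2: leading byte 0xF1 = 11110001 → 4-byte char #2 = F1 A1 98 B3.
Offset 6: leading byte 0xEE = 11101110 → 3-byte char #3 = EE A0 A4.
Offset 9: leading byte 0xEE = 11101110 → 3-byte char #4 = EE AD 97.
Offset 12: leading byte 0xE3 = 11100011 → 3-byte char #5 = E3 83 93.
Offset 15: leading byte 0xE0 = 11100000 → 3-byte char #6 = E0 B8 96.
Offset 18: leading byte 0xC5 = 11000101 → 2-byte char #7 = C5 B1.
Offset 20: leading byte 0xE8 = 11101000 → 3-byte char #8 = E8 9B 8D.
Offset 23: leading byte 0xD0 = 11010000 → 2-byte char #9 = D0 A9.
Leading byte 0xD0 = 11010000 matches 110xxxxx → 2-byte sequence.
Byte 1: 0xD0 = 11010000, payload 10000 (5 bits).
Byte 2: 0xA9 = 10101001 (10xxxxxx ✓), payload 101001.
Concatenate: 10000101001 = 0x429 (11 bits → U+0429).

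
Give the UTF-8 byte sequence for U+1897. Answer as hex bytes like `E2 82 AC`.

U+1897 = 0x1897 = 6295 decimal. In range U+0800–U+FFFF → 3-byte form: 1110xxxx 10xxxxxx 10xxxxxx.
Binary (16 bits): 0001100010010111.
Split 4+6+6: 0001 | 100010 | 010111.
Byte 1: 11100001 = 0xE1.
Byte 2: 10100010 = 0xA2.
Byte 3: 10010111 = 0x97.

E1 A2 97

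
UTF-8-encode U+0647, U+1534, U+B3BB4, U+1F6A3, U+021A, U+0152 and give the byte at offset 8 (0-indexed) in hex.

U+0647 → 2-byte form D9 87 at offsets 0–1.
U+1534 → 3-byte form E1 94 B4 at offsets 2–4.
U+B3BB4 → 4-byte form F2 B3 AE B4 at offsets 5–8.
Offset 8 falls in char 3's range; it's byte 4 of F2 B3 AE B4 = 0xB4.

0xB4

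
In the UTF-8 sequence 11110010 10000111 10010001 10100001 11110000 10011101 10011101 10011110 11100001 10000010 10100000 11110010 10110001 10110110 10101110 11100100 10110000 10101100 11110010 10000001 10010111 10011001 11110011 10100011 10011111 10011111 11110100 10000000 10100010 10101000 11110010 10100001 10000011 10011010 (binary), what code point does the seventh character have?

U+E37DF

Offset 0: leading byte 0xF2 = 11110010 → 4-byte char #1 = F2 87 91 A1.
Offset 4: leading byte 0xF0 = 11110000 → 4-byte char #2 = F0 9D 9D 9E.
Offset 8: leading byte 0xE1 = 11100001 → 3-byte char #3 = E1 82 A0.
Offset 11: leading byte 0xF2 = 11110010 → 4-byte char #4 = F2 B1 B6 AE.
Offset 15: leading byte 0xE4 = 11100100 → 3-byte char #5 = E4 B0 AC.
Offset 18: leading byte 0xF2 = 11110010 → 4-byte char #6 = F2 81 97 99.
Offset 22: leading byte 0xF3 = 11110011 → 4-byte char #7 = F3 A3 9F 9F.
Leading byte 0xF3 = 11110011 matches 11110xxx → 4-byte sequence.
Byte 1: 0xF3 = 11110011, payload 011 (3 bits).
Byte 2: 0xA3 = 10100011 (10xxxxxx ✓), payload 100011.
Byte 3: 0x9F = 10011111 (10xxxxxx ✓), payload 011111.
Byte 4: 0x9F = 10011111 (10xxxxxx ✓), payload 011111.
Concatenate: 011100011011111011111 = 0xE37DF (21 bits → U+E37DF).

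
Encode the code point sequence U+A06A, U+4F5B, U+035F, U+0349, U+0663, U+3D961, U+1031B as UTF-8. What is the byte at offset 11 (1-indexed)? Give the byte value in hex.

1-indexed offset 11 is 0-indexed offset 10.
U+A06A → 3-byte form EA 81 AA at offsets 0–2.
U+4F5B → 3-byte form E4 BD 9B at offsets 3–5.
U+035F → 2-byte form CD 9F at offsets 6–7.
U+0349 → 2-byte form CD 89 at offsets 8–9.
U+0663 → 2-byte form D9 A3 at offsets 10–11.
Offset 10 falls in char 5's range; it's byte 1 of D9 A3 = 0xD9.

0xD9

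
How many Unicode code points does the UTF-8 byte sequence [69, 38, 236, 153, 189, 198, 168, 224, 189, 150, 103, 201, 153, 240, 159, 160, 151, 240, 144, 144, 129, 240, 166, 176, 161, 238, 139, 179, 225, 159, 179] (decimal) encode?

Byte at offset 0: 0x45 = 01000101 → 1-byte char (#1). Advance 1.
Byte at offset 1: 0x26 = 00100110 → 1-byte char (#2). Advance 1.
Byte at offset 2: 0xEC = 11101100 → 3-byte char (#3). Advance 3.
Byte at offset 5: 0xC6 = 11000110 → 2-byte char (#4). Advance 2.
Byte at offset 7: 0xE0 = 11100000 → 3-byte char (#5). Advance 3.
Byte at offset 10: 0x67 = 01100111 → 1-byte char (#6). Advance 1.
Byte at offset 11: 0xC9 = 11001001 → 2-byte char (#7). Advance 2.
Byte at offset 13: 0xF0 = 11110000 → 4-byte char (#8). Advance 4.
Byte at offset 17: 0xF0 = 11110000 → 4-byte char (#9). Advance 4.
Byte at offset 21: 0xF0 = 11110000 → 4-byte char (#10). Advance 4.
Byte at offset 25: 0xEE = 11101110 → 3-byte char (#11). Advance 3.
Byte at offset 28: 0xE1 = 11100001 → 3-byte char (#12). Advance 3.
Reached end at offset 31 after 12 code points.

12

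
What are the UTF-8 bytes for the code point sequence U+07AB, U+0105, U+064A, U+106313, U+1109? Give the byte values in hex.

DE AB C4 85 D9 8A F4 86 8C 93 E1 84 89

U+07AB: 2-byte form → DE AB.
U+0105: 2-byte form → C4 85.
U+064A: 2-byte form → D9 8A.
U+106313: 4-byte form → F4 86 8C 93.
U+1109: 3-byte form → E1 84 89.
Concatenated (13 bytes): DE AB C4 85 D9 8A F4 86 8C 93 E1 84 89.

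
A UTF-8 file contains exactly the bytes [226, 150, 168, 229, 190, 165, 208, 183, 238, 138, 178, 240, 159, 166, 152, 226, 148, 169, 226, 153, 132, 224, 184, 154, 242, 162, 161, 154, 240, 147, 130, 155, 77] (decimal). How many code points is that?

Byte at offset 0: 0xE2 = 11100010 → 3-byte char (#1). Advance 3.
Byte at offset 3: 0xE5 = 11100101 → 3-byte char (#2). Advance 3.
Byte at offset 6: 0xD0 = 11010000 → 2-byte char (#3). Advance 2.
Byte at offset 8: 0xEE = 11101110 → 3-byte char (#4). Advance 3.
Byte at offset 11: 0xF0 = 11110000 → 4-byte char (#5). Advance 4.
Byte at offset 15: 0xE2 = 11100010 → 3-byte char (#6). Advance 3.
Byte at offset 18: 0xE2 = 11100010 → 3-byte char (#7). Advance 3.
Byte at offset 21: 0xE0 = 11100000 → 3-byte char (#8). Advance 3.
Byte at offset 24: 0xF2 = 11110010 → 4-byte char (#9). Advance 4.
Byte at offset 28: 0xF0 = 11110000 → 4-byte char (#10). Advance 4.
Byte at offset 32: 0x4D = 01001101 → 1-byte char (#11). Advance 1.
Reached end at offset 33 after 11 code points.

11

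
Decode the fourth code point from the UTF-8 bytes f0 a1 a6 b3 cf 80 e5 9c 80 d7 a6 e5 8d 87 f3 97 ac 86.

U+05E6

Offset 0: leading byte 0xF0 = 11110000 → 4-byte char #1 = F0 A1 A6 B3.
Offset 4: leading byte 0xCF = 11001111 → 2-byte char #2 = CF 80.
Offset 6: leading byte 0xE5 = 11100101 → 3-byte char #3 = E5 9C 80.
Offset 9: leading byte 0xD7 = 11010111 → 2-byte char #4 = D7 A6.
Leading byte 0xD7 = 11010111 matches 110xxxxx → 2-byte sequence.
Byte 1: 0xD7 = 11010111, payload 10111 (5 bits).
Byte 2: 0xA6 = 10100110 (10xxxxxx ✓), payload 100110.
Concatenate: 10111100110 = 0x5E6 (11 bits → U+05E6).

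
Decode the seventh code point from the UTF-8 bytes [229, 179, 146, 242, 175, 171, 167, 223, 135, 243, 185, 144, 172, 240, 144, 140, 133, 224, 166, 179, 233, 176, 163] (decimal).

Offset 0: leading byte 0xE5 = 11100101 → 3-byte char #1 = E5 B3 92.
Offset 3: leading byte 0xF2 = 11110010 → 4-byte char #2 = F2 AF AB A7.
Offset 7: leading byte 0xDF = 11011111 → 2-byte char #3 = DF 87.
Offset 9: leading byte 0xF3 = 11110011 → 4-byte char #4 = F3 B9 90 AC.
Offset 13: leading byte 0xF0 = 11110000 → 4-byte char #5 = F0 90 8C 85.
Offset 17: leading byte 0xE0 = 11100000 → 3-byte char #6 = E0 A6 B3.
Offset 20: leading byte 0xE9 = 11101001 → 3-byte char #7 = E9 B0 A3.
Leading byte 0xE9 = 11101001 matches 1110xxxx → 3-byte sequence.
Byte 1: 0xE9 = 11101001, payload 1001 (4 bits).
Byte 2: 0xB0 = 10110000 (10xxxxxx ✓), payload 110000.
Byte 3: 0xA3 = 10100011 (10xxxxxx ✓), payload 100011.
Concatenate: 1001110000100011 = 0x9C23 (16 bits → U+9C23).

U+9C23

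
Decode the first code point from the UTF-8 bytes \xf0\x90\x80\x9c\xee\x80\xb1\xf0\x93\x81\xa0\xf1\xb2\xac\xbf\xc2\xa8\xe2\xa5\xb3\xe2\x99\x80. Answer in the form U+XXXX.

U+1001C

Offset 0: leading byte 0xF0 = 11110000 → 4-byte char #1 = F0 90 80 9C.
Leading byte 0xF0 = 11110000 matches 11110xxx → 4-byte sequence.
Byte 1: 0xF0 = 11110000, payload 000 (3 bits).
Byte 2: 0x90 = 10010000 (10xxxxxx ✓), payload 010000.
Byte 3: 0x80 = 10000000 (10xxxxxx ✓), payload 000000.
Byte 4: 0x9C = 10011100 (10xxxxxx ✓), payload 011100.
Concatenate: 000010000000000011100 = 0x1001C (21 bits → U+1001C).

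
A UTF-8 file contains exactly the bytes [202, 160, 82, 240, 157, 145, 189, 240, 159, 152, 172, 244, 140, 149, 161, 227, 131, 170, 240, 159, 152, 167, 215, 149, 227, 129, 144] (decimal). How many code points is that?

9

Byte at offset 0: 0xCA = 11001010 → 2-byte char (#1). Advance 2.
Byte at offset 2: 0x52 = 01010010 → 1-byte char (#2). Advance 1.
Byte at offset 3: 0xF0 = 11110000 → 4-byte char (#3). Advance 4.
Byte at offset 7: 0xF0 = 11110000 → 4-byte char (#4). Advance 4.
Byte at offset 11: 0xF4 = 11110100 → 4-byte char (#5). Advance 4.
Byte at offset 15: 0xE3 = 11100011 → 3-byte char (#6). Advance 3.
Byte at offset 18: 0xF0 = 11110000 → 4-byte char (#7). Advance 4.
Byte at offset 22: 0xD7 = 11010111 → 2-byte char (#8). Advance 2.
Byte at offset 24: 0xE3 = 11100011 → 3-byte char (#9). Advance 3.
Reached end at offset 27 after 9 code points.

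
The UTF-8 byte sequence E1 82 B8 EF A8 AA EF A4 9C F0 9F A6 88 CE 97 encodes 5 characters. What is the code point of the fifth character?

Offset 0: leading byte 0xE1 = 11100001 → 3-byte char #1 = E1 82 B8.
Offset 3: leading byte 0xEF = 11101111 → 3-byte char #2 = EF A8 AA.
Offset 6: leading byte 0xEF = 11101111 → 3-byte char #3 = EF A4 9C.
Offset 9: leading byte 0xF0 = 11110000 → 4-byte char #4 = F0 9F A6 88.
Offset 13: leading byte 0xCE = 11001110 → 2-byte char #5 = CE 97.
Leading byte 0xCE = 11001110 matches 110xxxxx → 2-byte sequence.
Byte 1: 0xCE = 11001110, payload 01110 (5 bits).
Byte 2: 0x97 = 10010111 (10xxxxxx ✓), payload 010111.
Concatenate: 01110010111 = 0x397 (11 bits → U+0397).

U+0397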